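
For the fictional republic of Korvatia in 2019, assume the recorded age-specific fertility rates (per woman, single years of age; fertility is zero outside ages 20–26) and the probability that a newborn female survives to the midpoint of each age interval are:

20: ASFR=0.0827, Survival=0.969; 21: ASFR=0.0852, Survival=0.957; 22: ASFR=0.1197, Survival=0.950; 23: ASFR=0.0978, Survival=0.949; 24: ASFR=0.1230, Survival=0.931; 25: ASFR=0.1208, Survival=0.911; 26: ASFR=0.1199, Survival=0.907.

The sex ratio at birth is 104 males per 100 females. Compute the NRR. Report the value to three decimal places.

Proportion female at birth = 100 / (100 + 104) = 0.49020.
Per-age-group product (1 × ASFR × survival probability):
  20: 1 × 0.0827 × 0.969 = 0.08014
  21: 1 × 0.0852 × 0.957 = 0.08154
  22: 1 × 0.1197 × 0.950 = 0.11372
  23: 1 × 0.0978 × 0.949 = 0.09281
  24: 1 × 0.1230 × 0.931 = 0.11451
  25: 1 × 0.1208 × 0.911 = 0.11005
  26: 1 × 0.1199 × 0.907 = 0.10875
Sum = 0.70152
NRR = 0.49020 × 0.70152 = 0.34389

0.344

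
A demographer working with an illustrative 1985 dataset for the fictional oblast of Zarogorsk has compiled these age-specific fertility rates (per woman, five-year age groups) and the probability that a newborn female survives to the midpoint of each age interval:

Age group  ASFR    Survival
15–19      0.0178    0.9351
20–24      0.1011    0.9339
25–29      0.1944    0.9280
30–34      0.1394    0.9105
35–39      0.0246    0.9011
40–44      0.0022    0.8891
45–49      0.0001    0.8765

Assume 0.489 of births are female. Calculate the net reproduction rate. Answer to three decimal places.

Proportion female at birth = 0.489.
Per-age-group product (5 × ASFR × survival probability):
  15–19: 5 × 0.0178 × 0.9351 = 0.08322
  20–24: 5 × 0.1011 × 0.9339 = 0.47209
  25–29: 5 × 0.1944 × 0.9280 = 0.90202
  30–34: 5 × 0.1394 × 0.9105 = 0.63462
  35–39: 5 × 0.0246 × 0.9011 = 0.11084
  40–44: 5 × 0.0022 × 0.8891 = 0.00978
  45–49: 5 × 0.0001 × 0.8765 = 0.00044
Sum = 2.21301
NRR = 0.489 × 2.21301 = 1.08216
An NRR exceeding 1 indicates intrinsic growth under these rates.

1.082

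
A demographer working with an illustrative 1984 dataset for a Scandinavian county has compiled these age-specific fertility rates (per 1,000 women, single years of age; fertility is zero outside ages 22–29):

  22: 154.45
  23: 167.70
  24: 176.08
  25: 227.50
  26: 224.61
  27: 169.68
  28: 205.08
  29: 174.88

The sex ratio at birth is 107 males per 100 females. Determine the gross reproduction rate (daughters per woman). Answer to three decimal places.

Proportion female at birth = 100 / (100 + 107) = 0.48309.
Sum of ASFRs = 154.45 + 167.70 + 176.08 + 227.50 + 224.61 + 169.68 + 205.08 + 174.88 = 1499.98
TFR = 1499.98 / 1000 = 1.49998
GRR = 0.48309 × 1.49998 = 0.72463

0.725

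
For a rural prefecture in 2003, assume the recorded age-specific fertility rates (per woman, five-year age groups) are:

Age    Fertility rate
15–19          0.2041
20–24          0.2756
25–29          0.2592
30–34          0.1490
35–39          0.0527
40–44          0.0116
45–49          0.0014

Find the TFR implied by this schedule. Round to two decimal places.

4.77

Sum of ASFRs = 0.2041 + 0.2756 + 0.2592 + 0.1490 + 0.0527 + 0.0116 + 0.0014 = 0.9536
TFR = 5 × 0.9536 = 4.768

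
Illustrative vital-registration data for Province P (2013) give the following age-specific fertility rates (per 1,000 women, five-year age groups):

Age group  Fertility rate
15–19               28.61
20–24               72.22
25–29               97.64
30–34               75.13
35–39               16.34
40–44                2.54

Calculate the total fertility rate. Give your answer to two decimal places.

1.46

Sum of ASFRs = 28.61 + 72.22 + 97.64 + 75.13 + 16.34 + 2.54 = 292.48
TFR = 5 × 292.48 / 1000 = 1.4624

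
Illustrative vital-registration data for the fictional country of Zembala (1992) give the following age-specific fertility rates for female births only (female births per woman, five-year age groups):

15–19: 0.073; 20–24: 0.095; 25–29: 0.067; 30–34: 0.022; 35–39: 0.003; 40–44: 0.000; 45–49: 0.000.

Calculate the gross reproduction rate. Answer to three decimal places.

1.300

Sum of female ASFRs = 0.073 + 0.095 + 0.067 + 0.022 + 0.003 + 0.000 + 0.000 = 0.260
GRR = 5 × 0.260 = 1.3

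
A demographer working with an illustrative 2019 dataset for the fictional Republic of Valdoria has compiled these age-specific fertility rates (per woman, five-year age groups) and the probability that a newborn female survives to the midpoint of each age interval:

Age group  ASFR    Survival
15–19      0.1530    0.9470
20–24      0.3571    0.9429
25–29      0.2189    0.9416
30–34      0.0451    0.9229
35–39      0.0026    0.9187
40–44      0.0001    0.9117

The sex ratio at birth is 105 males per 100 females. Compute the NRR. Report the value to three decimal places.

1.785

Proportion female at birth = 100 / (100 + 105) = 0.48780.
Survival-weighted fertility by age (5·fₓ·Sₓ):
  15–19: 5 × 0.1530 × 0.9470 = 0.72446
  20–24: 5 × 0.3571 × 0.9429 = 1.68355
  25–29: 5 × 0.2189 × 0.9416 = 1.03058
  30–34: 5 × 0.0451 × 0.9229 = 0.20811
  35–39: 5 × 0.0026 × 0.9187 = 0.01194
  40–44: 5 × 0.0001 × 0.9117 = 0.00046
Sum = 3.65910
NRR = 0.48780 × 3.65910 = 1.78491
An NRR exceeding 1 indicates intrinsic growth under these rates.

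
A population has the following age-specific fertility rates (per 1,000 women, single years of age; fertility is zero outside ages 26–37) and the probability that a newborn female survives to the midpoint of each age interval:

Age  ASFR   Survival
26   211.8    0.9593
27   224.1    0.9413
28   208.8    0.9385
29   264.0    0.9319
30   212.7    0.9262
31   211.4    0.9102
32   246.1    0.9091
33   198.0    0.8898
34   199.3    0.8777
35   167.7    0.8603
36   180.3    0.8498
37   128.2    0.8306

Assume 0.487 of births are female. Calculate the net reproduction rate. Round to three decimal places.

Proportion female at birth = 0.487.
Survival-weighted fertility by age (1·fₓ·Sₓ):
  26: 1 × 211.8/1000 × 0.9593 = 0.20318
  27: 1 × 224.1/1000 × 0.9413 = 0.21095
  28: 1 × 208.8/1000 × 0.9385 = 0.19596
  29: 1 × 264.0/1000 × 0.9319 = 0.24602
  30: 1 × 212.7/1000 × 0.9262 = 0.19700
  31: 1 × 211.4/1000 × 0.9102 = 0.19242
  32: 1 × 246.1/1000 × 0.9091 = 0.22373
  33: 1 × 198.0/1000 × 0.8898 = 0.17618
  34: 1 × 199.3/1000 × 0.8777 = 0.17493
  35: 1 × 167.7/1000 × 0.8603 = 0.14427
  36: 1 × 180.3/1000 × 0.8498 = 0.15322
  37: 1 × 128.2/1000 × 0.8306 = 0.10648
Sum = 2.22434
NRR = 0.487 × 2.22434 = 1.08325
NRR > 1, so each generation more than replaces itself.

1.083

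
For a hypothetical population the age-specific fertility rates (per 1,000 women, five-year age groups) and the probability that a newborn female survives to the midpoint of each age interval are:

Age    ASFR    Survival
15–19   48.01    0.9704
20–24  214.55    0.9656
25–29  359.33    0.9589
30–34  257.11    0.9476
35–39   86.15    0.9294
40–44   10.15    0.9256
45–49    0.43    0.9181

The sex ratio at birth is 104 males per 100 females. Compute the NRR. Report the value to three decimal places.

Proportion female at birth = 100 / (100 + 104) = 0.49020.
Survival-weighted fertility by age (5·fₓ·Sₓ):
  15–19: 5 × 48.01/1000 × 0.9704 = 0.23294
  20–24: 5 × 214.55/1000 × 0.9656 = 1.03585
  25–29: 5 × 359.33/1000 × 0.9589 = 1.72281
  30–34: 5 × 257.11/1000 × 0.9476 = 1.21819
  35–39: 5 × 86.15/1000 × 0.9294 = 0.40034
  40–44: 5 × 10.15/1000 × 0.9256 = 0.04697
  45–49: 5 × 0.43/1000 × 0.9181 = 0.00197
Sum = 4.65907
NRR = 0.49020 × 4.65907 = 2.28388

2.284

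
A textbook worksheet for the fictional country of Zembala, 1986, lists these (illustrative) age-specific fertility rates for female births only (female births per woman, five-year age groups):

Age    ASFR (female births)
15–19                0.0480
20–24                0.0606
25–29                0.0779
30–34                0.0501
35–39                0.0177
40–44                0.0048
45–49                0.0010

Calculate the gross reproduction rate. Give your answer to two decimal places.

1.30

Sum of female ASFRs = 0.0480 + 0.0606 + 0.0779 + 0.0501 + 0.0177 + 0.0048 + 0.0010 = 0.2601
GRR = 5 × 0.2601 = 1.3005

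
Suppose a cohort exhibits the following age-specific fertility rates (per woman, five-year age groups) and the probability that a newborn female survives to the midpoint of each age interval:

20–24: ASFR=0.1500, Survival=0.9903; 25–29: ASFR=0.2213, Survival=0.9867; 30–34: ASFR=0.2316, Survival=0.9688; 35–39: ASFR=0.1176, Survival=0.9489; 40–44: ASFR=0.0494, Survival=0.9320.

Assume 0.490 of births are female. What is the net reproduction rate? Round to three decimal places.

Proportion female at birth = 0.490.
Survival-weighted fertility by age (5·fₓ·Sₓ):
  20–24: 5 × 0.1500 × 0.9903 = 0.74273
  25–29: 5 × 0.2213 × 0.9867 = 1.09178
  30–34: 5 × 0.2316 × 0.9688 = 1.12187
  35–39: 5 × 0.1176 × 0.9489 = 0.55795
  40–44: 5 × 0.0494 × 0.9320 = 0.23020
Sum = 3.74453
NRR = 0.490 × 3.74453 = 1.83482
An NRR exceeding 1 indicates intrinsic growth under these rates.

1.835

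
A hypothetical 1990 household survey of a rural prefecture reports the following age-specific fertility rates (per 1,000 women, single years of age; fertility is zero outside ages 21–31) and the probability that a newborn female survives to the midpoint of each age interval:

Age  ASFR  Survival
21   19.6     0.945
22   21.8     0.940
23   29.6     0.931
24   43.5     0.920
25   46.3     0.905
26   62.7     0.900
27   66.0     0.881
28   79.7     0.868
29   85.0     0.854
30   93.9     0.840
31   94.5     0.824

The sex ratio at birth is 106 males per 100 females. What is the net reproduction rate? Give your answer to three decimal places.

Proportion female at birth = 100 / (100 + 106) = 0.48544.
Each age group contributes 1 × ASFR × survival:
  21: 1 × 19.6/1000 × 0.945 = 0.01852
  22: 1 × 21.8/1000 × 0.940 = 0.02049
  23: 1 × 29.6/1000 × 0.931 = 0.02756
  24: 1 × 43.5/1000 × 0.920 = 0.04002
  25: 1 × 46.3/1000 × 0.905 = 0.04190
  26: 1 × 62.7/1000 × 0.900 = 0.05643
  27: 1 × 66.0/1000 × 0.881 = 0.05815
  28: 1 × 79.7/1000 × 0.868 = 0.06918
  29: 1 × 85.0/1000 × 0.854 = 0.07259
  30: 1 × 93.9/1000 × 0.840 = 0.07888
  31: 1 × 94.5/1000 × 0.824 = 0.07787
Sum = 0.56159
NRR = 0.48544 × 0.56159 = 0.27262
With NRR below 1 the population is below replacement fertility.

0.273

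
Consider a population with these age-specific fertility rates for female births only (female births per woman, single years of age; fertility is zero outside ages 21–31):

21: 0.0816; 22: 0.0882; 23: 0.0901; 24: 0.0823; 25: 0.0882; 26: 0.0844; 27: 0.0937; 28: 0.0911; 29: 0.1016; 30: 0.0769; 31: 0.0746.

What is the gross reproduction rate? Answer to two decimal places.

Sum of female ASFRs = 0.0816 + 0.0882 + 0.0901 + 0.0823 + 0.0882 + 0.0844 + 0.0937 + 0.0911 + 0.1016 + 0.0769 + 0.0746 = 0.9527
GRR = 0.9527

0.95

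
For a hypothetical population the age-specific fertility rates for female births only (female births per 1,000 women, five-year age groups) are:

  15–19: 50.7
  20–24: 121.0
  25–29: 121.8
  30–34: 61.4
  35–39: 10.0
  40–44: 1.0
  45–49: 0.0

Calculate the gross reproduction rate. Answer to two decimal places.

1.83

Sum of female ASFRs = 50.7 + 121.0 + 121.8 + 61.4 + 10.0 + 1.0 + 0.0 = 365.9
GRR = 5 × 365.9 / 1000 = 1.8295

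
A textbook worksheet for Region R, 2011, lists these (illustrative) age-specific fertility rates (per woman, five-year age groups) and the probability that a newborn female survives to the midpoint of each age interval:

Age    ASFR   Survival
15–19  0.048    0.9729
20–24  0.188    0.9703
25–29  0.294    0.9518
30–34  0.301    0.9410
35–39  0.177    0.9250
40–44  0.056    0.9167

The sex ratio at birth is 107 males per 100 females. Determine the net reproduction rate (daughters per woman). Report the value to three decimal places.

Proportion female at birth = 100 / (100 + 107) = 0.48309.
Weighting each age-specific rate by interval width and survival:
  15–19: 5 × 0.048 × 0.9729 = 0.23350
  20–24: 5 × 0.188 × 0.9703 = 0.91208
  25–29: 5 × 0.294 × 0.9518 = 1.39915
  30–34: 5 × 0.301 × 0.9410 = 1.41621
  35–39: 5 × 0.177 × 0.9250 = 0.81863
  40–44: 5 × 0.056 × 0.9167 = 0.25668
Sum = 5.03625
NRR = 0.48309 × 5.03625 = 2.43296

2.433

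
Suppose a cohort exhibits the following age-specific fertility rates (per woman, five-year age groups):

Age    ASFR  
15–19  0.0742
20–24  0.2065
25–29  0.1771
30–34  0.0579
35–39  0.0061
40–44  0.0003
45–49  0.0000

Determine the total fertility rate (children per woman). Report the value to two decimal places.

Sum of ASFRs = 0.0742 + 0.2065 + 0.1771 + 0.0579 + 0.0061 + 0.0003 + 0.0000 = 0.5221
TFR = 5 × 0.5221 = 2.6105

2.61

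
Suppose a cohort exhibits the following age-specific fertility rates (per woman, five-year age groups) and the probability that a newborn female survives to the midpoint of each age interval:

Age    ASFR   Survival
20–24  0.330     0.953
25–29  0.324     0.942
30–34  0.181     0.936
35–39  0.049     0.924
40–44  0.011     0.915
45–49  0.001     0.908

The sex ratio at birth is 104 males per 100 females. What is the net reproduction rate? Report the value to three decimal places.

Proportion female at birth = 100 / (100 + 104) = 0.49020.
Per-age-group product (5 × ASFR × survival probability):
  20–24: 5 × 0.330 × 0.953 = 1.57245
  25–29: 5 × 0.324 × 0.942 = 1.52604
  30–34: 5 × 0.181 × 0.936 = 0.84708
  35–39: 5 × 0.049 × 0.924 = 0.22638
  40–44: 5 × 0.011 × 0.915 = 0.05033
  45–49: 5 × 0.001 × 0.908 = 0.00454
Sum = 4.22682
NRR = 0.49020 × 4.22682 = 2.07199

2.072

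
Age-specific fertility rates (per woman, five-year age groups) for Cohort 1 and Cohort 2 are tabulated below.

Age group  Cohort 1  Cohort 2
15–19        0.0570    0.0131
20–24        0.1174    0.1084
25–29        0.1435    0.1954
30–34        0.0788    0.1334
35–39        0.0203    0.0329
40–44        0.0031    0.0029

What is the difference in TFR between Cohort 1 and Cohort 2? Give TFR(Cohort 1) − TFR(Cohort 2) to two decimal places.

Cohort 1:
  Sum of ASFRs = 0.0570 + 0.1174 + 0.1435 + 0.0788 + 0.0203 + 0.0031 = 0.4201
  TFR = 5 × 0.4201 = 2.1005
Cohort 2:
  Sum of ASFRs = 0.0131 + 0.1084 + 0.1954 + 0.1334 + 0.0329 + 0.0029 = 0.4861
  TFR = 5 × 0.4861 = 2.4305
Difference = 2.1005 − 2.4305 = -0.33

-0.33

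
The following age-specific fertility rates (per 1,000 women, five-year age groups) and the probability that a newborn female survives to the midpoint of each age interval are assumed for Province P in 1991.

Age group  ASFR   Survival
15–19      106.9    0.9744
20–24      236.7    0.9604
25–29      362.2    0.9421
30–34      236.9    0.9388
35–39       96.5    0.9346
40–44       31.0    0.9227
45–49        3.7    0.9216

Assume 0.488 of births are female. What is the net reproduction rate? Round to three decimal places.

2.482

Proportion female at birth = 0.488.
Per-age-group product (5 × ASFR × survival probability):
  15–19: 5 × 106.9/1000 × 0.9744 = 0.52082
  20–24: 5 × 236.7/1000 × 0.9604 = 1.13663
  25–29: 5 × 362.2/1000 × 0.9421 = 1.70614
  30–34: 5 × 236.9/1000 × 0.9388 = 1.11201
  35–39: 5 × 96.5/1000 × 0.9346 = 0.45094
  40–44: 5 × 31.0/1000 × 0.9227 = 0.14302
  45–49: 5 × 3.7/1000 × 0.9216 = 0.01705
Sum = 5.08661
NRR = 0.488 × 5.08661 = 2.48227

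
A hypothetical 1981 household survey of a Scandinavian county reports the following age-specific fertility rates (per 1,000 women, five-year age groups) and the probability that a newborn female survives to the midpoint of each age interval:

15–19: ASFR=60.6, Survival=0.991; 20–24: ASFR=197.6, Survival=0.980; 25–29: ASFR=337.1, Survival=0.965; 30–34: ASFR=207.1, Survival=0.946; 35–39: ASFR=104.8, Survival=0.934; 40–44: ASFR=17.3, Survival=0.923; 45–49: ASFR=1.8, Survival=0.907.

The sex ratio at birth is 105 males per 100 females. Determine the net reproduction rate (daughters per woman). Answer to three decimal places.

2.172

Proportion female at birth = 100 / (100 + 105) = 0.48780.
Each age group contributes 5 × ASFR × survival:
  15–19: 5 × 60.6/1000 × 0.991 = 0.30027
  20–24: 5 × 197.6/1000 × 0.980 = 0.96824
  25–29: 5 × 337.1/1000 × 0.965 = 1.62651
  30–34: 5 × 207.1/1000 × 0.946 = 0.97958
  35–39: 5 × 104.8/1000 × 0.934 = 0.48942
  40–44: 5 × 17.3/1000 × 0.923 = 0.07984
  45–49: 5 × 1.8/1000 × 0.907 = 0.00816
Sum = 4.45202
NRR = 0.48780 × 4.45202 = 2.17170
With NRR above 1 the population is above replacement fertility.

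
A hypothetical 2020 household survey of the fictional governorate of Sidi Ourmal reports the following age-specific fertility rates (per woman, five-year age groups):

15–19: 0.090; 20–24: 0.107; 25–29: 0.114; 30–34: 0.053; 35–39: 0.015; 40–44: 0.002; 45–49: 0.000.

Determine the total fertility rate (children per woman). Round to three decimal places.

1.905

Sum of ASFRs = 0.090 + 0.107 + 0.114 + 0.053 + 0.015 + 0.002 + 0.000 = 0.381
TFR = 5 × 0.381 = 1.905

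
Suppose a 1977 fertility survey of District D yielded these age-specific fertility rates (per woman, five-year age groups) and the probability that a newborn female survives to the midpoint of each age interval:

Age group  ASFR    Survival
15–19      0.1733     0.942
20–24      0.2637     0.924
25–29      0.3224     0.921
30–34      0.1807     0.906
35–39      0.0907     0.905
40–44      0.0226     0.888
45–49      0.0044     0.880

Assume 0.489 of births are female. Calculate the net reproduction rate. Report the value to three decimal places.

Proportion female at birth = 0.489.
Per-age-group product (5 × ASFR × survival probability):
  15–19: 5 × 0.1733 × 0.942 = 0.81624
  20–24: 5 × 0.2637 × 0.924 = 1.21829
  25–29: 5 × 0.3224 × 0.921 = 1.48465
  30–34: 5 × 0.1807 × 0.906 = 0.81857
  35–39: 5 × 0.0907 × 0.905 = 0.41042
  40–44: 5 × 0.0226 × 0.888 = 0.10034
  45–49: 5 × 0.0044 × 0.880 = 0.01936
Sum = 4.86787
NRR = 0.489 × 4.86787 = 2.38039

2.380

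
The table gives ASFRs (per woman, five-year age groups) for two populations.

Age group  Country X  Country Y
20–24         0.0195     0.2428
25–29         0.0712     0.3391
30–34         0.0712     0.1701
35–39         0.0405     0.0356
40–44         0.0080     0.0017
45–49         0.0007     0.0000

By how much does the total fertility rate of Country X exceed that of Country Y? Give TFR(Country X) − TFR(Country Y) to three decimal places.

-2.891

Country X:
  Sum of ASFRs = 0.0195 + 0.0712 + 0.0712 + 0.0405 + 0.0080 + 0.0007 = 0.2111
  TFR = 5 × 0.2111 = 1.0555
Country Y:
  Sum of ASFRs = 0.2428 + 0.3391 + 0.1701 + 0.0356 + 0.0017 + 0.0000 = 0.7893
  TFR = 5 × 0.7893 = 3.9465
Difference = 1.0555 − 3.9465 = -2.891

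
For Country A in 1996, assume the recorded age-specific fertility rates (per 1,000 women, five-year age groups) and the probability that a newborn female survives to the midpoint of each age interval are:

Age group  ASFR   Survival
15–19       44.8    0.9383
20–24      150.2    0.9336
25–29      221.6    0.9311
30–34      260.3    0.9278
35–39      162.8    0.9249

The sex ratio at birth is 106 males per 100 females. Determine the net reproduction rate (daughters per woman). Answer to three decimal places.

1.895

Proportion female at birth = 100 / (100 + 106) = 0.48544.
Survival-weighted fertility by age (5·fₓ·Sₓ):
  15–19: 5 × 44.8/1000 × 0.9383 = 0.21018
  20–24: 5 × 150.2/1000 × 0.9336 = 0.70113
  25–29: 5 × 221.6/1000 × 0.9311 = 1.03166
  30–34: 5 × 260.3/1000 × 0.9278 = 1.20753
  35–39: 5 × 162.8/1000 × 0.9249 = 0.75287
Sum = 3.90337
NRR = 0.48544 × 3.90337 = 1.89485
An NRR exceeding 1 indicates intrinsic growth under these rates.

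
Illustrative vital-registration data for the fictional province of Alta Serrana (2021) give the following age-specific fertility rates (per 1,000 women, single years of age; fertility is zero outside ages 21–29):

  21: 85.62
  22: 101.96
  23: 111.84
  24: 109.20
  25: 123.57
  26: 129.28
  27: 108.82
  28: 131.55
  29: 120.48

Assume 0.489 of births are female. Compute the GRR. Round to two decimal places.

Proportion female at birth = 0.489.
Sum of ASFRs = 85.62 + 101.96 + 111.84 + 109.20 + 123.57 + 129.28 + 108.82 + 131.55 + 120.48 = 1022.32
TFR = 1022.32 / 1000 = 1.02232
GRR = 0.489 × 1.02232 = 0.49991

0.50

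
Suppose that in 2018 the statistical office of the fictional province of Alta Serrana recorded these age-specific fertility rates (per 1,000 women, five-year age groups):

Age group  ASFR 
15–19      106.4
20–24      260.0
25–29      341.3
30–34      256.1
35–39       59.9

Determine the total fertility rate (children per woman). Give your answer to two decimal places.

Sum of ASFRs = 106.4 + 260.0 + 341.3 + 256.1 + 59.9 = 1023.7
TFR = 5 × 1023.7 / 1000 = 5.1185

5.12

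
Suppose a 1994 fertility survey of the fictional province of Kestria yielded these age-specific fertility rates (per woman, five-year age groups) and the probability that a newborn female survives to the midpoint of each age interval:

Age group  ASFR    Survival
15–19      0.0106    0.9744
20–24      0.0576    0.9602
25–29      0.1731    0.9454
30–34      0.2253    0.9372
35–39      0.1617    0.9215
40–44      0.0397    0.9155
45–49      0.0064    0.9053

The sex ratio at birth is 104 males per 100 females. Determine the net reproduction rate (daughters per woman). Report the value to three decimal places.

1.548

Proportion female at birth = 100 / (100 + 104) = 0.49020.
Per-age-group product (5 × ASFR × survival probability):
  15–19: 5 × 0.0106 × 0.9744 = 0.05164
  20–24: 5 × 0.0576 × 0.9602 = 0.27654
  25–29: 5 × 0.1731 × 0.9454 = 0.81824
  30–34: 5 × 0.2253 × 0.9372 = 1.05576
  35–39: 5 × 0.1617 × 0.9215 = 0.74503
  40–44: 5 × 0.0397 × 0.9155 = 0.18173
  45–49: 5 × 0.0064 × 0.9053 = 0.02897
Sum = 3.15791
NRR = 0.49020 × 3.15791 = 1.54801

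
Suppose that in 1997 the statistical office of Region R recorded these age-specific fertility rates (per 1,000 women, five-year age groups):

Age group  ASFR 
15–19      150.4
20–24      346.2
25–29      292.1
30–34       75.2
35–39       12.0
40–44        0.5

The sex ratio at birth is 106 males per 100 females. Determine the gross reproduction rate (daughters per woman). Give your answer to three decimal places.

Proportion female at birth = 100 / (100 + 106) = 0.48544.
Sum of ASFRs = 150.4 + 346.2 + 292.1 + 75.2 + 12.0 + 0.5 = 876.4
TFR = 5 × 876.4 / 1000 = 4.382
GRR = 0.48544 × 4.382 = 2.12720

2.127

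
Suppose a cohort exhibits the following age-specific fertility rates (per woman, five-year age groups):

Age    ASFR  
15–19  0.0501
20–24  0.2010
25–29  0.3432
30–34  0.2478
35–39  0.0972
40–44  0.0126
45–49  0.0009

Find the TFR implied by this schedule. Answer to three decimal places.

4.764

Sum of ASFRs = 0.0501 + 0.2010 + 0.3432 + 0.2478 + 0.0972 + 0.0126 + 0.0009 = 0.9528
TFR = 5 × 0.9528 = 4.764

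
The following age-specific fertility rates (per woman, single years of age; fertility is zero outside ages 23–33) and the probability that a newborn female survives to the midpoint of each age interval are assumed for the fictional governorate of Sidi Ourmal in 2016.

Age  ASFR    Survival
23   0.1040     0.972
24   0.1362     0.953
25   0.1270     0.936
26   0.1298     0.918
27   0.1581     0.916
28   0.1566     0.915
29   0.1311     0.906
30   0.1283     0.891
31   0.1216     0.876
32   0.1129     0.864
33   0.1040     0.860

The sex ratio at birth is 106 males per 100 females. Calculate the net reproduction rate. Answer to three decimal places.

0.623

Proportion female at birth = 100 / (100 + 106) = 0.48544.
Survival-weighted fertility by age (1·fₓ·Sₓ):
  23: 1 × 0.1040 × 0.972 = 0.10109
  24: 1 × 0.1362 × 0.953 = 0.12980
  25: 1 × 0.1270 × 0.936 = 0.11887
  26: 1 × 0.1298 × 0.918 = 0.11916
  27: 1 × 0.1581 × 0.916 = 0.14482
  28: 1 × 0.1566 × 0.915 = 0.14329
  29: 1 × 0.1311 × 0.906 = 0.11878
  30: 1 × 0.1283 × 0.891 = 0.11432
  31: 1 × 0.1216 × 0.876 = 0.10652
  32: 1 × 0.1129 × 0.864 = 0.09755
  33: 1 × 0.1040 × 0.860 = 0.08944
Sum = 1.28364
NRR = 0.48544 × 1.28364 = 0.62313
An NRR under 1 implies long-run decline under these rates.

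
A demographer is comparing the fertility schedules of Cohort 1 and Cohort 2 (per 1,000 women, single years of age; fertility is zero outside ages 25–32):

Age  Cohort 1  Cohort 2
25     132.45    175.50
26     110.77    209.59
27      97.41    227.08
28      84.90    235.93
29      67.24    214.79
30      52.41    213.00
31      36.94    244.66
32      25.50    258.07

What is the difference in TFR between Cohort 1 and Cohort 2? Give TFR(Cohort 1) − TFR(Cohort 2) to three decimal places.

-1.171

Cohort 1:
  Sum of ASFRs = 132.45 + 110.77 + 97.41 + 84.90 + 67.24 + 52.41 + 36.94 + 25.50 = 607.62
  TFR = 607.62 / 1000 = 0.60762
Cohort 2:
  Sum of ASFRs = 175.50 + 209.59 + 227.08 + 235.93 + 214.79 + 213.00 + 244.66 + 258.07 = 1778.62
  TFR = 1778.62 / 1000 = 1.77862
Difference = 0.60762 − 1.77862 = -1.171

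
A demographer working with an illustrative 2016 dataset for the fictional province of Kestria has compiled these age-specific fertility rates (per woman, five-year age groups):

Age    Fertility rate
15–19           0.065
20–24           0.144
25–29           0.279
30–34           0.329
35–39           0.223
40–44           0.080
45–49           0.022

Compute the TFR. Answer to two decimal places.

5.71

Sum of ASFRs = 0.065 + 0.144 + 0.279 + 0.329 + 0.223 + 0.080 + 0.022 = 1.142
TFR = 5 × 1.142 = 5.71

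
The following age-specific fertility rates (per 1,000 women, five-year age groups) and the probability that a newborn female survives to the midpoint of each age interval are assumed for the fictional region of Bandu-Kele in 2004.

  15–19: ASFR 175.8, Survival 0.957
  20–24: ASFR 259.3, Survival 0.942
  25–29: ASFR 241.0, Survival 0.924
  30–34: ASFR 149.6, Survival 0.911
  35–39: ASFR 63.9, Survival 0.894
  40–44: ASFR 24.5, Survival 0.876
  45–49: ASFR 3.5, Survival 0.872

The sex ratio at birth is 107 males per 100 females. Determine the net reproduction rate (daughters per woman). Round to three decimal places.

Proportion female at birth = 100 / (100 + 107) = 0.48309.
Survival-weighted fertility by age (5·fₓ·Sₓ):
  15–19: 5 × 175.8/1000 × 0.957 = 0.84120
  20–24: 5 × 259.3/1000 × 0.942 = 1.22130
  25–29: 5 × 241.0/1000 × 0.924 = 1.11342
  30–34: 5 × 149.6/1000 × 0.911 = 0.68143
  35–39: 5 × 63.9/1000 × 0.894 = 0.28563
  40–44: 5 × 24.5/1000 × 0.876 = 0.10731
  45–49: 5 × 3.5/1000 × 0.872 = 0.01526
Sum = 4.26555
NRR = 0.48309 × 4.26555 = 2.06064

2.061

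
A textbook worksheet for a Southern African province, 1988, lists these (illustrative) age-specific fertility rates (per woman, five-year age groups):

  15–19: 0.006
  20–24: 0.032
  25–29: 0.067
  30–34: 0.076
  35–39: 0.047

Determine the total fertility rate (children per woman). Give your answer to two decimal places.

Sum of ASFRs = 0.006 + 0.032 + 0.067 + 0.076 + 0.047 = 0.228
TFR = 5 × 0.228 = 1.14

1.14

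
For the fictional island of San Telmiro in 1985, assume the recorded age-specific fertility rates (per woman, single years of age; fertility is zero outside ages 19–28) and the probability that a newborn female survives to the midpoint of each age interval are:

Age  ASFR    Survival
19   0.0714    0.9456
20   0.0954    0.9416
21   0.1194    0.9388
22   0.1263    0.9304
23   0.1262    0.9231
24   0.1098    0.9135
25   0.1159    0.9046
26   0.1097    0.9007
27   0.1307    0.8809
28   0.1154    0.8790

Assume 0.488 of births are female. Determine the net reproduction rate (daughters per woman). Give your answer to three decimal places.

Proportion female at birth = 0.488.
Each age group contributes 1 × ASFR × survival:
  19: 1 × 0.0714 × 0.9456 = 0.06752
  20: 1 × 0.0954 × 0.9416 = 0.08983
  21: 1 × 0.1194 × 0.9388 = 0.11209
  22: 1 × 0.1263 × 0.9304 = 0.11751
  23: 1 × 0.1262 × 0.9231 = 0.11650
  24: 1 × 0.1098 × 0.9135 = 0.10030
  25: 1 × 0.1159 × 0.9046 = 0.10484
  26: 1 × 0.1097 × 0.9007 = 0.09881
  27: 1 × 0.1307 × 0.8809 = 0.11513
  28: 1 × 0.1154 × 0.8790 = 0.10144
Sum = 1.02397
NRR = 0.488 × 1.02397 = 0.49970
With NRR below 1 the population is below replacement fertility.

0.500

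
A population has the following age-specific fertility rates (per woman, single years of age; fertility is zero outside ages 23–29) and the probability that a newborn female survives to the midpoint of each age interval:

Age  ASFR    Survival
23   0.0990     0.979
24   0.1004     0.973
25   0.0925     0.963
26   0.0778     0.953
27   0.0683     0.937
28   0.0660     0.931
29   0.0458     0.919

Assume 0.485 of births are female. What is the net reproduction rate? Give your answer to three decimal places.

Proportion female at birth = 0.485.
Per-age-group product (1 × ASFR × survival probability):
  23: 1 × 0.0990 × 0.979 = 0.09692
  24: 1 × 0.1004 × 0.973 = 0.09769
  25: 1 × 0.0925 × 0.963 = 0.08908
  26: 1 × 0.0778 × 0.953 = 0.07414
  27: 1 × 0.0683 × 0.937 = 0.06400
  28: 1 × 0.0660 × 0.931 = 0.06145
  29: 1 × 0.0458 × 0.919 = 0.04209
Sum = 0.52537
NRR = 0.485 × 0.52537 = 0.25480
NRR < 1, so the cohort does not fully replace itself.

0.255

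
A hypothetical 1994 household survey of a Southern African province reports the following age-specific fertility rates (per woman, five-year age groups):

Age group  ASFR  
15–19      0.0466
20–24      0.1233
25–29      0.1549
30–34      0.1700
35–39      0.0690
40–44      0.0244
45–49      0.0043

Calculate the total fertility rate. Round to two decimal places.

2.96

Sum of ASFRs = 0.0466 + 0.1233 + 0.1549 + 0.1700 + 0.0690 + 0.0244 + 0.0043 = 0.5925
TFR = 5 × 0.5925 = 2.9625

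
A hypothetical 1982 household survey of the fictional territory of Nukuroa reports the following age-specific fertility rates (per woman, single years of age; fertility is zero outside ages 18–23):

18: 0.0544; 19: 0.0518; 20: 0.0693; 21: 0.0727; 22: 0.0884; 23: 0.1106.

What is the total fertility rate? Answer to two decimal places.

0.45

Sum of ASFRs = 0.0544 + 0.0518 + 0.0693 + 0.0727 + 0.0884 + 0.1106 = 0.4472
TFR = 0.4472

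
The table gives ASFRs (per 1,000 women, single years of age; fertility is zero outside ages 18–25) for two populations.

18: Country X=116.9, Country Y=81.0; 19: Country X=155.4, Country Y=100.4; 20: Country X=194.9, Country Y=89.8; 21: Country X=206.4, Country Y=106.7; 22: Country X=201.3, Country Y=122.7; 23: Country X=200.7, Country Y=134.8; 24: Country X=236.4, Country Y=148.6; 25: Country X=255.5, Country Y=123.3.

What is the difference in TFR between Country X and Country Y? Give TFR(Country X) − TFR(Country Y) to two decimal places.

Country X:
  Sum of ASFRs = 116.9 + 155.4 + 194.9 + 206.4 + 201.3 + 200.7 + 236.4 + 255.5 = 1567.5
  TFR = 1567.5 / 1000 = 1.5675
Country Y:
  Sum of ASFRs = 81.0 + 100.4 + 89.8 + 106.7 + 122.7 + 134.8 + 148.6 + 123.3 = 907.3
  TFR = 907.3 / 1000 = 0.9073
Difference = 1.5675 − 0.9073 = 0.6602

0.66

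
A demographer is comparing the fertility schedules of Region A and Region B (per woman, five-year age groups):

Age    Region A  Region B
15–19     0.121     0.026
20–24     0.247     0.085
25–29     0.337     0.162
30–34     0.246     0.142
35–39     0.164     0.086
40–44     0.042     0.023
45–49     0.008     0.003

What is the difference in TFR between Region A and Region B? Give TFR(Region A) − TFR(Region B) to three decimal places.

Region A:
  Sum of ASFRs = 0.121 + 0.247 + 0.337 + 0.246 + 0.164 + 0.042 + 0.008 = 1.165
  TFR = 5 × 1.165 = 5.825
Region B:
  Sum of ASFRs = 0.026 + 0.085 + 0.162 + 0.142 + 0.086 + 0.023 + 0.003 = 0.527
  TFR = 5 × 0.527 = 2.635
Difference = 5.825 − 2.635 = 3.19

3.190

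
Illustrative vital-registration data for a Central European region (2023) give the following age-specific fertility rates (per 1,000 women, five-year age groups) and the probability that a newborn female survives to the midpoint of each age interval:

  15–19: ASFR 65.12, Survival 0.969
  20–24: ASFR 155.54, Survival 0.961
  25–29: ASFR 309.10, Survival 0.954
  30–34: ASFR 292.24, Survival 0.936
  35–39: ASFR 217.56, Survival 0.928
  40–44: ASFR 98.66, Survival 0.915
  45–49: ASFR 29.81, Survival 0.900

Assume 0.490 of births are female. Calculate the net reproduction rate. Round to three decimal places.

Proportion female at birth = 0.490.
Weighting each age-specific rate by interval width and survival:
  15–19: 5 × 65.12/1000 × 0.969 = 0.31551
  20–24: 5 × 155.54/1000 × 0.961 = 0.74737
  25–29: 5 × 309.10/1000 × 0.954 = 1.47441
  30–34: 5 × 292.24/1000 × 0.936 = 1.36768
  35–39: 5 × 217.56/1000 × 0.928 = 1.00948
  40–44: 5 × 98.66/1000 × 0.915 = 0.45137
  45–49: 5 × 29.81/1000 × 0.900 = 0.13415
Sum = 5.49997
NRR = 0.490 × 5.49997 = 2.69499

2.695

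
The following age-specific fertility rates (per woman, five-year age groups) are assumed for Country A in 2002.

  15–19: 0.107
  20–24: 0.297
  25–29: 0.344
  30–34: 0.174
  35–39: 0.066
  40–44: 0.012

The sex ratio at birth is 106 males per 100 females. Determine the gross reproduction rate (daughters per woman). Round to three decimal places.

2.427

Proportion female at birth = 100 / (100 + 106) = 0.48544.
Sum of ASFRs = 0.107 + 0.297 + 0.344 + 0.174 + 0.066 + 0.012 = 1.000
TFR = 5 × 1.000 = 5
GRR = 0.48544 × 5 = 2.42720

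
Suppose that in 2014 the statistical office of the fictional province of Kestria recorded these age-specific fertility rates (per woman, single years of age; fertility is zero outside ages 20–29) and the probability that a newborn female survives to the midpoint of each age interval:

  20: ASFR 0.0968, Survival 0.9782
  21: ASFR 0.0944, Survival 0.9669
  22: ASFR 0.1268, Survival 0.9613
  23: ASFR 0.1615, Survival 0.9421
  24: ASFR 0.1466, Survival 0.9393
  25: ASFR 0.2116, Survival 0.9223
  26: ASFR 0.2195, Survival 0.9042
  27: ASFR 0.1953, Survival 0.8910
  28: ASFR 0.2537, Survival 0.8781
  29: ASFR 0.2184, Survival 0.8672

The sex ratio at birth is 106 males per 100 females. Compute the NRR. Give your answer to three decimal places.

Proportion female at birth = 100 / (100 + 106) = 0.48544.
Weighting each age-specific rate by interval width and survival:
  20: 1 × 0.0968 × 0.9782 = 0.09469
  21: 1 × 0.0944 × 0.9669 = 0.09128
  22: 1 × 0.1268 × 0.9613 = 0.12189
  23: 1 × 0.1615 × 0.9421 = 0.15215
  24: 1 × 0.1466 × 0.9393 = 0.13770
  25: 1 × 0.2116 × 0.9223 = 0.19516
  26: 1 × 0.2195 × 0.9042 = 0.19847
  27: 1 × 0.1953 × 0.8910 = 0.17401
  28: 1 × 0.2537 × 0.8781 = 0.22277
  29: 1 × 0.2184 × 0.8672 = 0.18940
Sum = 1.57752
NRR = 0.48544 × 1.57752 = 0.76579

0.766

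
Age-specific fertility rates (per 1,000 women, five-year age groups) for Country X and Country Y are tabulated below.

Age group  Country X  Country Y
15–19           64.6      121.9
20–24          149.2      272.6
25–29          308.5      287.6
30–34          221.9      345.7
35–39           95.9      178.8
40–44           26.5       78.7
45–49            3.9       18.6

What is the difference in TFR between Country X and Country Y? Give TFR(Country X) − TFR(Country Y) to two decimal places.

Country X:
  Sum of ASFRs = 64.6 + 149.2 + 308.5 + 221.9 + 95.9 + 26.5 + 3.9 = 870.5
  TFR = 5 × 870.5 / 1000 = 4.3525
Country Y:
  Sum of ASFRs = 121.9 + 272.6 + 287.6 + 345.7 + 178.8 + 78.7 + 18.6 = 1303.9
  TFR = 5 × 1303.9 / 1000 = 6.5195
Difference = 4.3525 − 6.5195 = -2.167

-2.17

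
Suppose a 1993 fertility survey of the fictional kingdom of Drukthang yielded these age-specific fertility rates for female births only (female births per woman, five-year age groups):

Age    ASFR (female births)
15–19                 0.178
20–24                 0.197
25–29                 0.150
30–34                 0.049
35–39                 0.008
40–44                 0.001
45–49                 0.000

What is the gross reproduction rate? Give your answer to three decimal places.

2.915

Sum of female ASFRs = 0.178 + 0.197 + 0.150 + 0.049 + 0.008 + 0.001 + 0.000 = 0.583
GRR = 5 × 0.583 = 2.915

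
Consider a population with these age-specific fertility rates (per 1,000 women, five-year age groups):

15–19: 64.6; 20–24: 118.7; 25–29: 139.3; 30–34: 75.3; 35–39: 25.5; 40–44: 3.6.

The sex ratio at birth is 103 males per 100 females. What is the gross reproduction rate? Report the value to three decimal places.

Proportion female at birth = 100 / (100 + 103) = 0.49261.
Sum of ASFRs = 64.6 + 118.7 + 139.3 + 75.3 + 25.5 + 3.6 = 427.0
TFR = 5 × 427.0 / 1000 = 2.135
GRR = 0.49261 × 2.135 = 1.05172

1.052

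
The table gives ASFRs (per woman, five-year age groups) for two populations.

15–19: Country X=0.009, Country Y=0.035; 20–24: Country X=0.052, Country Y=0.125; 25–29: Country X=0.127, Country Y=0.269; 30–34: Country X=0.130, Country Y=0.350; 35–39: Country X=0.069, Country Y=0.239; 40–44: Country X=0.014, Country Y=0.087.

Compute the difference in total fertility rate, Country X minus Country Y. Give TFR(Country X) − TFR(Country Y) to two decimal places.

-3.52

Country X:
  Sum of ASFRs = 0.009 + 0.052 + 0.127 + 0.130 + 0.069 + 0.014 = 0.401
  TFR = 5 × 0.401 = 2.005
Country Y:
  Sum of ASFRs = 0.035 + 0.125 + 0.269 + 0.350 + 0.239 + 0.087 = 1.105
  TFR = 5 × 1.105 = 5.525
Difference = 2.005 − 5.525 = -3.52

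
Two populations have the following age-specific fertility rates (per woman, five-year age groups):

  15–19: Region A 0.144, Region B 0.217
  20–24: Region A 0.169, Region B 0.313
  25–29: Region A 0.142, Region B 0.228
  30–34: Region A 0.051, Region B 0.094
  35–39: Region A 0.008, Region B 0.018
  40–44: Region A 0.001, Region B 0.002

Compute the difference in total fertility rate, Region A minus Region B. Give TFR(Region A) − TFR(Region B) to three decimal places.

-1.785

Region A:
  Sum of ASFRs = 0.144 + 0.169 + 0.142 + 0.051 + 0.008 + 0.001 = 0.515
  TFR = 5 × 0.515 = 2.575
Region B:
  Sum of ASFRs = 0.217 + 0.313 + 0.228 + 0.094 + 0.018 + 0.002 = 0.872
  TFR = 5 × 0.872 = 4.36
Difference = 2.575 − 4.36 = -1.785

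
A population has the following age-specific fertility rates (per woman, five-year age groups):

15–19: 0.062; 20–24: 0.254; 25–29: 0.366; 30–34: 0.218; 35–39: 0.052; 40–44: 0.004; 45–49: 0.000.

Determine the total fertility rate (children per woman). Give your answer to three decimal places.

4.780

Sum of ASFRs = 0.062 + 0.254 + 0.366 + 0.218 + 0.052 + 0.004 + 0.000 = 0.956
TFR = 5 × 0.956 = 4.78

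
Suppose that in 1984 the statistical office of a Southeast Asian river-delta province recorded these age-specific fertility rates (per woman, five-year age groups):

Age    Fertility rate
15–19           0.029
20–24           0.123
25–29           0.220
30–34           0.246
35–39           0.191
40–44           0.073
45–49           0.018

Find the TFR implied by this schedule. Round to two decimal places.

4.50

Sum of ASFRs = 0.029 + 0.123 + 0.220 + 0.246 + 0.191 + 0.073 + 0.018 = 0.900
TFR = 5 × 0.900 = 4.5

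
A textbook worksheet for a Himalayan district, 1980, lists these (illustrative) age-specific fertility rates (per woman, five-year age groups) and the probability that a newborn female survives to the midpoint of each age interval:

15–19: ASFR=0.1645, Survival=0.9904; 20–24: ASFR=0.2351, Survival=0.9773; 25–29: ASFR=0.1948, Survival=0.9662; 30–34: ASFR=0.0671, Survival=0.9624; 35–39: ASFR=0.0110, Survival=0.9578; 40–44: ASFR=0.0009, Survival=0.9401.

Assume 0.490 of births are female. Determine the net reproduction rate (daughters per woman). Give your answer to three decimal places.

1.609

Proportion female at birth = 0.490.
Each age group contributes 5 × ASFR × survival:
  15–19: 5 × 0.1645 × 0.9904 = 0.81460
  20–24: 5 × 0.2351 × 0.9773 = 1.14882
  25–29: 5 × 0.1948 × 0.9662 = 0.94108
  30–34: 5 × 0.0671 × 0.9624 = 0.32289
  35–39: 5 × 0.0110 × 0.9578 = 0.05268
  40–44: 5 × 0.0009 × 0.9401 = 0.00423
Sum = 3.28430
NRR = 0.490 × 3.28430 = 1.60931
NRR > 1, so each generation more than replaces itself.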